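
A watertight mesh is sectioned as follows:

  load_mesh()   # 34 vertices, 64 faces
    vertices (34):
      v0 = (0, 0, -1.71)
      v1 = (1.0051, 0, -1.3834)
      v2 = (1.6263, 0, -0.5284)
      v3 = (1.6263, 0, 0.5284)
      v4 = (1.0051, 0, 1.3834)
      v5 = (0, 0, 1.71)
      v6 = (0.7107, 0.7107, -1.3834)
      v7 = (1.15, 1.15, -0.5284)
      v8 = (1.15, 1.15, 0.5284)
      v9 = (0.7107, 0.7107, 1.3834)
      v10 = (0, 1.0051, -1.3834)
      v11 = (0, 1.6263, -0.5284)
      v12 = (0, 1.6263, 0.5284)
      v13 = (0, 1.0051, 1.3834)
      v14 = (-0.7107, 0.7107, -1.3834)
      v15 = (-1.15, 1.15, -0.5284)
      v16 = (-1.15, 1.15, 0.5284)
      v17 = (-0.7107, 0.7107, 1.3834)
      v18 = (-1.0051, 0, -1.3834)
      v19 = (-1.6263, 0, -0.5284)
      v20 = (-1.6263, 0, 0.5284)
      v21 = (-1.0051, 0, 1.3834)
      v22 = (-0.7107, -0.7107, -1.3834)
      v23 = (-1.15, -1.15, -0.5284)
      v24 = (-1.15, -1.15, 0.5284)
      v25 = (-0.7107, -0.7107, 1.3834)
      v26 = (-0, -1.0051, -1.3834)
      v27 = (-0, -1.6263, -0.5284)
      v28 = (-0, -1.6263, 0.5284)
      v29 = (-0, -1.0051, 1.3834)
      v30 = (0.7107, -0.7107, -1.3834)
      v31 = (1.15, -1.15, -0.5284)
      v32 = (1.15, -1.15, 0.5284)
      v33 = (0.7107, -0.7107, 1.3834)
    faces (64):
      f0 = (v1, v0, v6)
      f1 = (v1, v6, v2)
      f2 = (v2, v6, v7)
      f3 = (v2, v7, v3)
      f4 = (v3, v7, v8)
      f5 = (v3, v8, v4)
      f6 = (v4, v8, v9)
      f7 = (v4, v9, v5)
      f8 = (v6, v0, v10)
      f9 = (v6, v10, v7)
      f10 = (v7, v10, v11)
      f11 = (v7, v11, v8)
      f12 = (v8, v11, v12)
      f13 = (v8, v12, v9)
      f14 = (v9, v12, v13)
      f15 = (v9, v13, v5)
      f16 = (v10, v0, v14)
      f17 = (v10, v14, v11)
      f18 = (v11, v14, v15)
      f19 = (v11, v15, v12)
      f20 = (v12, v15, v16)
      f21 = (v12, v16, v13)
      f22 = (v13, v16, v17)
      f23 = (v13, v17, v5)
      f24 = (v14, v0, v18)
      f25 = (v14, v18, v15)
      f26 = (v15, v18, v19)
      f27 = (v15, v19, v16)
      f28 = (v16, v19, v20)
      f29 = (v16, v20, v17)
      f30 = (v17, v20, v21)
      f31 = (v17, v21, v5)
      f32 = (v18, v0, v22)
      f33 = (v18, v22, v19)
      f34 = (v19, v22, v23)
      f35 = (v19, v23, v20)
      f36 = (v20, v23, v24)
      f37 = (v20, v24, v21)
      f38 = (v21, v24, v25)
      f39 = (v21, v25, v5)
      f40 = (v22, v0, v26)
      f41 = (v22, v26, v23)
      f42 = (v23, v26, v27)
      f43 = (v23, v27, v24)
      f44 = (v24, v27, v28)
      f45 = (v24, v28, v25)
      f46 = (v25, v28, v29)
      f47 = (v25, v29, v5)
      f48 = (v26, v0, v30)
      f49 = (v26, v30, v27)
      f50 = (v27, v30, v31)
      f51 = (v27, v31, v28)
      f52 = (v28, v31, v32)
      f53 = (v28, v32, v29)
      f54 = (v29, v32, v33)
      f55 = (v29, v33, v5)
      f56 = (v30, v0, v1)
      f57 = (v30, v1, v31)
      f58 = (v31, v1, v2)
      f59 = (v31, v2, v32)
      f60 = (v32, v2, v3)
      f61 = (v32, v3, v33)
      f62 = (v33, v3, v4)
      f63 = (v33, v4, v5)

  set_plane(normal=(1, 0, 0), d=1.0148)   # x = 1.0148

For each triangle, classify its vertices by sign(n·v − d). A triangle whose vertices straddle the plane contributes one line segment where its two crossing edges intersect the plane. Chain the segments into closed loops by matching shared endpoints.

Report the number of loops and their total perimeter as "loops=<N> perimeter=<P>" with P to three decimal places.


Straddling triangles (18 of 64):
  (v1,v6,v2) [--+] → (1.0148, 0.474654, -1.09943)–(1.0148, 0, -1.37005)  len=0.5464
  (v2,v6,v7) [+-+] → (1.0148, 0.474654, -1.09943)–(1.0148, 1.0148, -0.791537)  len=0.6217
  (v3,v8,v4) [++-] → (1.0148, 0.0769841, 1.32616)–(1.0148, 0, 1.37005)  len=0.0886
  (v4,v8,v9) [-+-] → (1.0148, 0.0769841, 1.32616)–(1.0148, 1.0148, 0.791537)  len=1.0795
  (v6,v10,v7) [--+] → (1.0148, 1.13296, -0.628918)–(1.0148, 1.0148, -0.791537)  len=0.2010
  (v7,v10,v11) [+--] → (1.0148, 1.13296, -0.628918)–(1.0148, 1.206, -0.5284)  len=0.1242
  (v7,v11,v8) [+-+] → (1.0148, 1.206, -0.5284)–(1.0148, 1.206, 0.404157)  len=0.9326
  (v8,v11,v12) [+--] → (1.0148, 1.206, 0.404157)–(1.0148, 1.206, 0.5284)  len=0.1242
  (v8,v12,v9) [+--] → (1.0148, 1.206, 0.5284)–(1.0148, 1.0148, 0.791537)  len=0.3253
  (v27,v30,v31) [--+] → (1.0148, -1.0148, -0.791537)–(1.0148, -1.206, -0.5284)  len=0.3253
  (v27,v31,v28) [-+-] → (1.0148, -1.206, -0.5284)–(1.0148, -1.206, -0.404157)  len=0.1242
  (v28,v31,v32) [-++] → (1.0148, -1.206, -0.404157)–(1.0148, -1.206, 0.5284)  len=0.9326
  (v28,v32,v29) [-+-] → (1.0148, -1.206, 0.5284)–(1.0148, -1.13296, 0.628918)  len=0.1242
  (v29,v32,v33) [-+-] → (1.0148, -1.13296, 0.628918)–(1.0148, -1.0148, 0.791537)  len=0.2010
  (v30,v1,v31) [--+] → (1.0148, -0.0769841, -1.32616)–(1.0148, -1.0148, -0.791537)  len=1.0795
  (v31,v1,v2) [+-+] → (1.0148, -0.0769841, -1.32616)–(1.0148, 0, -1.37005)  len=0.0886
  (v32,v3,v33) [++-] → (1.0148, -0.474654, 1.09943)–(1.0148, -1.0148, 0.791537)  len=0.6217
  (v33,v3,v4) [-+-] → (1.0148, -0.474654, 1.09943)–(1.0148, 0, 1.37005)  len=0.5464

Chained into 1 loop(s):
  loop 1: 18 segments, perimeter = 8.0871
Total perimeter = 8.087

loops=1 perimeter=8.087


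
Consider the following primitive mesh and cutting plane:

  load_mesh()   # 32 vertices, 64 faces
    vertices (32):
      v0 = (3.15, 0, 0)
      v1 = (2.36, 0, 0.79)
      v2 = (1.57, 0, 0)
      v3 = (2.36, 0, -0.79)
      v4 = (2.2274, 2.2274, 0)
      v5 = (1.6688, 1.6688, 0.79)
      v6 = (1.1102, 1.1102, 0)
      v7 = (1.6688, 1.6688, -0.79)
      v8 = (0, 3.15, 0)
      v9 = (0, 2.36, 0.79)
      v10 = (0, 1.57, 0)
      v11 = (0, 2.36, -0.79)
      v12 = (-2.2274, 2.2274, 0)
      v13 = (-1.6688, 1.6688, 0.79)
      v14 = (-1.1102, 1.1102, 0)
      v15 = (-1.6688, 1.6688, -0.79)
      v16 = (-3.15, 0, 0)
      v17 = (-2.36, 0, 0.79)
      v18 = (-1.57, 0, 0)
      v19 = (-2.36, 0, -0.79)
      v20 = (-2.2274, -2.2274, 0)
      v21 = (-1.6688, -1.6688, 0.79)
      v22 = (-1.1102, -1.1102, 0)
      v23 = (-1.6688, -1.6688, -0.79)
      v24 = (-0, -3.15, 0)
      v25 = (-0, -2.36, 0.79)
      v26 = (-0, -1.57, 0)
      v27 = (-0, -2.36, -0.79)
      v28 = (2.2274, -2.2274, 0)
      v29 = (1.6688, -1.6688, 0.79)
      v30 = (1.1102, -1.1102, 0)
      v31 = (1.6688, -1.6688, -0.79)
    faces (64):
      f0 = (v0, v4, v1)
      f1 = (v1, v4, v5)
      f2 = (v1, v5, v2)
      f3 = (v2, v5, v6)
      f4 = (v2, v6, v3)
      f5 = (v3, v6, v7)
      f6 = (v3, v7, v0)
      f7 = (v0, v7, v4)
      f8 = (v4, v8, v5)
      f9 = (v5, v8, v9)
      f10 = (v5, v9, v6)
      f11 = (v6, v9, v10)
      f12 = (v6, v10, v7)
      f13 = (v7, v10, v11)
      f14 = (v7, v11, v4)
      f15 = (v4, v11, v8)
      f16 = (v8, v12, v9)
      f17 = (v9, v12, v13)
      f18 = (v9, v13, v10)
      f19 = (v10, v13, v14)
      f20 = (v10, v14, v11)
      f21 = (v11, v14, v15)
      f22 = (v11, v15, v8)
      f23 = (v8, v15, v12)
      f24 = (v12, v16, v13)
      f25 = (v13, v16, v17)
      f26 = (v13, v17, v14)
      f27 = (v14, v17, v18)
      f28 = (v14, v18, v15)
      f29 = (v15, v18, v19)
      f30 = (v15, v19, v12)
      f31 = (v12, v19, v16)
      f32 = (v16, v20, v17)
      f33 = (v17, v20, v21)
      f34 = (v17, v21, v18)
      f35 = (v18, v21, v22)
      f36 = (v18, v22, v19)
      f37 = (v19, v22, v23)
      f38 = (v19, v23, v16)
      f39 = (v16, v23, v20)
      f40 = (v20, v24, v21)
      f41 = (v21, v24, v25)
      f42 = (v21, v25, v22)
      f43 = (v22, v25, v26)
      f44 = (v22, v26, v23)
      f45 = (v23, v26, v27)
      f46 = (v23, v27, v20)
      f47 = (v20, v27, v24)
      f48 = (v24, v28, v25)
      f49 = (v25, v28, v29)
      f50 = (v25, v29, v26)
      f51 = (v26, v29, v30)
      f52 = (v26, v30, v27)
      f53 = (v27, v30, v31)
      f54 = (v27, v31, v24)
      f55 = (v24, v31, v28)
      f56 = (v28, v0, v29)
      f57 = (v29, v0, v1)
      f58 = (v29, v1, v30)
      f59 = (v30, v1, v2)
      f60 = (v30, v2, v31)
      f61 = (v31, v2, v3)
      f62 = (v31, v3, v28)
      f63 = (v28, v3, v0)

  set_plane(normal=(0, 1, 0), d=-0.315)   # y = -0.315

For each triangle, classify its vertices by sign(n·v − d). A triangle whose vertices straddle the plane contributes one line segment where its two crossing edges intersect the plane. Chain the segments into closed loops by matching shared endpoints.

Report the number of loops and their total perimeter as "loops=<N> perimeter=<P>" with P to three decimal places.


loops=2 perimeter=8.938

Straddling triangles (16 of 64):
  (v16,v20,v17) [+-+] → (-3.01953, -0.315, 0)–(-2.34125, -0.315, 0.678278)  len=0.9592
  (v17,v20,v21) [+--] → (-2.34125, -0.315, 0.678278)–(-2.22953, -0.315, 0.79)  len=0.1580
  (v17,v21,v18) [+-+] → (-2.22953, -0.315, 0.79)–(-1.58865, -0.315, 0.149119)  len=0.9063
  (v18,v21,v22) [+--] → (-1.58865, -0.315, 0.149119)–(-1.43954, -0.315, 0)  len=0.2109
  (v18,v22,v19) [+-+] → (-1.43954, -0.315, 0)–(-2.00539, -0.315, -0.565851)  len=0.8002
  (v19,v22,v23) [+--] → (-2.00539, -0.315, -0.565851)–(-2.22953, -0.315, -0.79)  len=0.3170
  (v19,v23,v16) [+-+] → (-2.22953, -0.315, -0.79)–(-2.87041, -0.315, -0.149119)  len=0.9063
  (v16,v23,v20) [+--] → (-2.87041, -0.315, -0.149119)–(-3.01953, -0.315, 0)  len=0.2109
  (v28,v0,v29) [-+-] → (3.01953, -0.315, 0)–(2.87041, -0.315, 0.149119)  len=0.2109
  (v29,v0,v1) [-++] → (2.87041, -0.315, 0.149119)–(2.22953, -0.315, 0.79)  len=0.9063
  (v29,v1,v30) [-+-] → (2.22953, -0.315, 0.79)–(2.00539, -0.315, 0.565851)  len=0.3170
  (v30,v1,v2) [-++] → (2.00539, -0.315, 0.565851)–(1.43954, -0.315, 0)  len=0.8002
  (v30,v2,v31) [-+-] → (1.43954, -0.315, 0)–(1.58865, -0.315, -0.149119)  len=0.2109
  (v31,v2,v3) [-++] → (1.58865, -0.315, -0.149119)–(2.22953, -0.315, -0.79)  len=0.9063
  (v31,v3,v28) [-+-] → (2.22953, -0.315, -0.79)–(2.34125, -0.315, -0.678278)  len=0.1580
  (v28,v3,v0) [-++] → (2.34125, -0.315, -0.678278)–(3.01953, -0.315, 0)  len=0.9592

Chained into 2 loop(s):
  loop 1: 8 segments, perimeter = 4.4689
  loop 2: 8 segments, perimeter = 4.4689
Total perimeter = 8.938


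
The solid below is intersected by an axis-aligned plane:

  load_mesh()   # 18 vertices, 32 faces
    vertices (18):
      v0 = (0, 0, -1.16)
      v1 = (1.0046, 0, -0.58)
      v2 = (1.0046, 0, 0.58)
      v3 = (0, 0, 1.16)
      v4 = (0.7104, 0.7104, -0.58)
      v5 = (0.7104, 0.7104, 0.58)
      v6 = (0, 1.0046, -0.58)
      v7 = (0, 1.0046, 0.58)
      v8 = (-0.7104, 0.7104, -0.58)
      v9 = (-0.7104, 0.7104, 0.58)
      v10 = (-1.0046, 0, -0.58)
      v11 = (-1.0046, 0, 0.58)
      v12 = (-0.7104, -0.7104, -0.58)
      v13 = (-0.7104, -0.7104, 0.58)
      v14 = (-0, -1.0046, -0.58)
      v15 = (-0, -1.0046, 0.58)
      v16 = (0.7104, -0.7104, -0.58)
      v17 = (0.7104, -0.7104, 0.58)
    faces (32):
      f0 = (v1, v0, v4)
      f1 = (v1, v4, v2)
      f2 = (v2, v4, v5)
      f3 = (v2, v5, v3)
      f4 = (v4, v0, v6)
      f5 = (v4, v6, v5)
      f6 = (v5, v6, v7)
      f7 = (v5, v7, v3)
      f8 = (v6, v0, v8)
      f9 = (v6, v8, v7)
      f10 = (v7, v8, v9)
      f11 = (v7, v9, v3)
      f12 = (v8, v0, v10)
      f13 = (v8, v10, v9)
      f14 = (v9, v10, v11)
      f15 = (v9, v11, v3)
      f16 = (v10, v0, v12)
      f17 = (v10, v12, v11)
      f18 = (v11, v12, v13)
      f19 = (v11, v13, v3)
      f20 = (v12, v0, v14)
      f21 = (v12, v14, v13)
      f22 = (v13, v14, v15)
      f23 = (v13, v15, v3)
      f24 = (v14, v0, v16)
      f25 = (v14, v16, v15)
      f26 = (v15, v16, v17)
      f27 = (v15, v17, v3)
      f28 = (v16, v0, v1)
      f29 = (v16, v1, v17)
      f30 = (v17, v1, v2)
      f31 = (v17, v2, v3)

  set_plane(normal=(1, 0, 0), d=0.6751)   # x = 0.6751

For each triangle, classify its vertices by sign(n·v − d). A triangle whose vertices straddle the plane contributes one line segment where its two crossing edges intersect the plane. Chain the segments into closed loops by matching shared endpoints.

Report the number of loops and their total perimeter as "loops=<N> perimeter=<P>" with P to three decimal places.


Straddling triangles (12 of 32):
  (v1,v0,v4) [+-+] → (0.6751, 0, -0.770235)–(0.6751, 0.6751, -0.60882)  len=0.6941
  (v2,v5,v3) [++-] → (0.6751, 0.6751, 0.60882)–(0.6751, 0, 0.770235)  len=0.6941
  (v4,v0,v6) [+--] → (0.6751, 0.6751, -0.60882)–(0.6751, 0.725019, -0.58)  len=0.0576
  (v4,v6,v5) [+-+] → (0.6751, 0.725019, -0.58)–(0.6751, 0.725019, 0.522359)  len=1.1024
  (v5,v6,v7) [+--] → (0.6751, 0.725019, 0.522359)–(0.6751, 0.725019, 0.58)  len=0.0576
  (v5,v7,v3) [+--] → (0.6751, 0.725019, 0.58)–(0.6751, 0.6751, 0.60882)  len=0.0576
  (v14,v0,v16) [--+] → (0.6751, -0.6751, -0.60882)–(0.6751, -0.725019, -0.58)  len=0.0576
  (v14,v16,v15) [-+-] → (0.6751, -0.725019, -0.58)–(0.6751, -0.725019, -0.522359)  len=0.0576
  (v15,v16,v17) [-++] → (0.6751, -0.725019, -0.522359)–(0.6751, -0.725019, 0.58)  len=1.1024
  (v15,v17,v3) [-+-] → (0.6751, -0.725019, 0.58)–(0.6751, -0.6751, 0.60882)  len=0.0576
  (v16,v0,v1) [+-+] → (0.6751, -0.6751, -0.60882)–(0.6751, 0, -0.770235)  len=0.6941
  (v17,v2,v3) [++-] → (0.6751, 0, 0.770235)–(0.6751, -0.6751, 0.60882)  len=0.6941

Chained into 1 loop(s):
  loop 1: 12 segments, perimeter = 5.3271
Total perimeter = 5.327

loops=1 perimeter=5.327


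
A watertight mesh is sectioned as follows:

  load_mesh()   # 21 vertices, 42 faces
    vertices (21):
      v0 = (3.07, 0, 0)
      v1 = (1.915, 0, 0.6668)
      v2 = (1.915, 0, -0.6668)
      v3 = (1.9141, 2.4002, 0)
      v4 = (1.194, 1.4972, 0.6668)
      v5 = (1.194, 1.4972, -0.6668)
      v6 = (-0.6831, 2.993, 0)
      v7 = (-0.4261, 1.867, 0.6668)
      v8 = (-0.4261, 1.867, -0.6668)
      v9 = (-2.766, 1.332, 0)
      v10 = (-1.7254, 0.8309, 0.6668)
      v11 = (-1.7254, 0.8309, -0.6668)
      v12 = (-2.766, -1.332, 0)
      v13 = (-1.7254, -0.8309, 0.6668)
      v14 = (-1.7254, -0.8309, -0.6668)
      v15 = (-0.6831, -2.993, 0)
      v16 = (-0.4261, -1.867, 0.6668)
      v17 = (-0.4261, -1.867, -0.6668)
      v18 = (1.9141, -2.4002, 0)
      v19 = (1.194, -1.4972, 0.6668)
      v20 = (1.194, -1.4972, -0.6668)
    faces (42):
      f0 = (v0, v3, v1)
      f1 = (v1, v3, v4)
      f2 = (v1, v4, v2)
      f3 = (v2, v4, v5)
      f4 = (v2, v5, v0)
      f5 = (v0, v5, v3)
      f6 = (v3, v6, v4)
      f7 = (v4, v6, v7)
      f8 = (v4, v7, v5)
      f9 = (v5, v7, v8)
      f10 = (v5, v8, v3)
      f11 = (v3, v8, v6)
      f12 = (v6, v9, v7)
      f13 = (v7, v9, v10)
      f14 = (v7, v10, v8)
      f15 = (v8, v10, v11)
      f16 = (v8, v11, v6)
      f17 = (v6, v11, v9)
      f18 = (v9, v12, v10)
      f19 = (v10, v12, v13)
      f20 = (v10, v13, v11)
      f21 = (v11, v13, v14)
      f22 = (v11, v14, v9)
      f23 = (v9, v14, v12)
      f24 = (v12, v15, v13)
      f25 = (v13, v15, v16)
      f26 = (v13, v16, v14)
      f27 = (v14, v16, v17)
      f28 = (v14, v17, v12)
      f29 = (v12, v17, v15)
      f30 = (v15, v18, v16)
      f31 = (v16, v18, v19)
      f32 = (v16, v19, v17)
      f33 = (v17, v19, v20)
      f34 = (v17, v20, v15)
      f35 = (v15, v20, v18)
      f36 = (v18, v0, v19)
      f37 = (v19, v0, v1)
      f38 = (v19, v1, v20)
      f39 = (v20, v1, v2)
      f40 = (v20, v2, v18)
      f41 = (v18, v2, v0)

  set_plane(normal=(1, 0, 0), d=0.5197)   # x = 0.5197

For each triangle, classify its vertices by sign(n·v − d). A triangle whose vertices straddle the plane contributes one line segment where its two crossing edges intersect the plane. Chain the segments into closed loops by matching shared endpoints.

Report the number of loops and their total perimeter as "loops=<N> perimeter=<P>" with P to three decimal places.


loops=2 perimeter=7.701

Straddling triangles (12 of 42):
  (v3,v6,v4) [+-+] → (0.5197, 2.71847, 0)–(0.5197, 2.03453, 0.427269)  len=0.8064
  (v4,v6,v7) [+--] → (0.5197, 2.03453, 0.427269)–(0.5197, 1.65111, 0.6668)  len=0.4521
  (v4,v7,v5) [+-+] → (0.5197, 1.65111, 0.6668)–(0.5197, 1.65111, -0.111744)  len=0.7785
  (v5,v7,v8) [+--] → (0.5197, 1.65111, -0.111744)–(0.5197, 1.65111, -0.6668)  len=0.5551
  (v5,v8,v3) [+-+] → (0.5197, 1.65111, -0.6668)–(0.5197, 2.08249, -0.39731)  len=0.5086
  (v3,v8,v6) [+--] → (0.5197, 2.08249, -0.39731)–(0.5197, 2.71847, 0)  len=0.7499
  (v15,v18,v16) [-+-] → (0.5197, -2.71847, 0)–(0.5197, -2.08249, 0.39731)  len=0.7499
  (v16,v18,v19) [-++] → (0.5197, -2.08249, 0.39731)–(0.5197, -1.65111, 0.6668)  len=0.5086
  (v16,v19,v17) [-+-] → (0.5197, -1.65111, 0.6668)–(0.5197, -1.65111, 0.111744)  len=0.5551
  (v17,v19,v20) [-++] → (0.5197, -1.65111, 0.111744)–(0.5197, -1.65111, -0.6668)  len=0.7785
  (v17,v20,v15) [-+-] → (0.5197, -1.65111, -0.6668)–(0.5197, -2.03453, -0.427269)  len=0.4521
  (v15,v20,v18) [-++] → (0.5197, -2.03453, -0.427269)–(0.5197, -2.71847, 0)  len=0.8064

Chained into 2 loop(s):
  loop 1: 6 segments, perimeter = 3.8506
  loop 2: 6 segments, perimeter = 3.8506
Total perimeter = 7.701


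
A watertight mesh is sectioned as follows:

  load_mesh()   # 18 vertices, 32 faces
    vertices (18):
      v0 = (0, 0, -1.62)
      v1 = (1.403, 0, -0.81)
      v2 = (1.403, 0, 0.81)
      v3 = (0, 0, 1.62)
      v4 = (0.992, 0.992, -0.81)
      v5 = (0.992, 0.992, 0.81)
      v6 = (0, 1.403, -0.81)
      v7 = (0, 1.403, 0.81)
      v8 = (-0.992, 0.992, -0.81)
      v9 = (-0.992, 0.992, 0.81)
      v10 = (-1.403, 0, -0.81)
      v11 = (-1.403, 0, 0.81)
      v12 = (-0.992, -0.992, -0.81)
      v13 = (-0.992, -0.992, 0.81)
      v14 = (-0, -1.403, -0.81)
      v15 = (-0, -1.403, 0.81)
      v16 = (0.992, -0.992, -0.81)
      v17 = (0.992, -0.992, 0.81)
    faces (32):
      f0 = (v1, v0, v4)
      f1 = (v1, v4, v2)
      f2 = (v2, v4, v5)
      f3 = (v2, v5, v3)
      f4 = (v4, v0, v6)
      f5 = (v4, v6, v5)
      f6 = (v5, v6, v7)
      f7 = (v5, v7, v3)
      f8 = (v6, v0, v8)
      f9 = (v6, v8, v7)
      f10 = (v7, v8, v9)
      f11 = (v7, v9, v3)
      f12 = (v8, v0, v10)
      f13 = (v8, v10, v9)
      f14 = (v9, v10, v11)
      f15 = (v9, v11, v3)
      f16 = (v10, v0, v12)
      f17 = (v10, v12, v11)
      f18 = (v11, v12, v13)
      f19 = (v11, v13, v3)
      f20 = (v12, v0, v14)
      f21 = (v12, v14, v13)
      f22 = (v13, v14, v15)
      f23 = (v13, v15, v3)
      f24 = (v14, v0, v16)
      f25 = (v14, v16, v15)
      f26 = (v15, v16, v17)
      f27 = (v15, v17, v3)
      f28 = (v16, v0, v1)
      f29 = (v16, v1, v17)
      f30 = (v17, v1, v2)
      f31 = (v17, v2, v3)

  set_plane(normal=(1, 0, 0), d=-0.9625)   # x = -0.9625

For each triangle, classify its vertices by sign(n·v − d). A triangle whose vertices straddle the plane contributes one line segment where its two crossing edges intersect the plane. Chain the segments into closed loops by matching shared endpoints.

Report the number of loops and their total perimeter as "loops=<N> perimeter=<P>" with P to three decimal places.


Straddling triangles (12 of 32):
  (v6,v0,v8) [++-] → (-0.9625, 0.9625, -0.834088)–(-0.9625, 1.00422, -0.81)  len=0.0482
  (v6,v8,v7) [+-+] → (-0.9625, 1.00422, -0.81)–(-0.9625, 1.00422, -0.761825)  len=0.0482
  (v7,v8,v9) [+--] → (-0.9625, 1.00422, -0.761825)–(-0.9625, 1.00422, 0.81)  len=1.5718
  (v7,v9,v3) [+-+] → (-0.9625, 1.00422, 0.81)–(-0.9625, 0.9625, 0.834088)  len=0.0482
  (v8,v0,v10) [-+-] → (-0.9625, 0.9625, -0.834088)–(-0.9625, 0, -1.06432)  len=0.9897
  (v9,v11,v3) [--+] → (-0.9625, 0, 1.06432)–(-0.9625, 0.9625, 0.834088)  len=0.9897
  (v10,v0,v12) [-+-] → (-0.9625, 0, -1.06432)–(-0.9625, -0.9625, -0.834088)  len=0.9897
  (v11,v13,v3) [--+] → (-0.9625, -0.9625, 0.834088)–(-0.9625, 0, 1.06432)  len=0.9897
  (v12,v0,v14) [-++] → (-0.9625, -0.9625, -0.834088)–(-0.9625, -1.00422, -0.81)  len=0.0482
  (v12,v14,v13) [-+-] → (-0.9625, -1.00422, -0.81)–(-0.9625, -1.00422, 0.761825)  len=1.5718
  (v13,v14,v15) [-++] → (-0.9625, -1.00422, 0.761825)–(-0.9625, -1.00422, 0.81)  len=0.0482
  (v13,v15,v3) [-++] → (-0.9625, -1.00422, 0.81)–(-0.9625, -0.9625, 0.834088)  len=0.0482

Chained into 1 loop(s):
  loop 1: 12 segments, perimeter = 7.3913
Total perimeter = 7.391

loops=1 perimeter=7.391


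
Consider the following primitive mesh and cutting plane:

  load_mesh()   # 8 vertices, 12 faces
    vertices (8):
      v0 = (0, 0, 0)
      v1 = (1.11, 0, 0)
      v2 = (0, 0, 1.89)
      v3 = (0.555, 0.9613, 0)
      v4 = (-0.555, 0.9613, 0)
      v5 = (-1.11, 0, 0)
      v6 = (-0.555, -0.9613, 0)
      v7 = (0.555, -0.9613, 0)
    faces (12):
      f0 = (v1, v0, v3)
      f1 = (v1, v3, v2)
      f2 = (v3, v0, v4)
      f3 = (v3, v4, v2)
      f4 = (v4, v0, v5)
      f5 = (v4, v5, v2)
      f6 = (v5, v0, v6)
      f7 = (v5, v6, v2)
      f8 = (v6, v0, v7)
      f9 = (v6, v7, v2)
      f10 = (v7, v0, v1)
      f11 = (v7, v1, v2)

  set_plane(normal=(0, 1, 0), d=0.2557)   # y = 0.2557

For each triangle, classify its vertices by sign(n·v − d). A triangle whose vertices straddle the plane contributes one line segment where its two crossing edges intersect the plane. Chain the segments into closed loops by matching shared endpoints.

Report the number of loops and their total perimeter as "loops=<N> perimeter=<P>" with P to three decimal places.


Straddling triangles (6 of 12):
  (v1,v0,v3) [--+] → (0.147627, 0.2557, 0)–(0.962373, 0.2557, 0)  len=0.8147
  (v1,v3,v2) [-+-] → (0.962373, 0.2557, 0)–(0.147627, 0.2557, 1.38727)  len=1.6088
  (v3,v0,v4) [+-+] → (0.147627, 0.2557, 0)–(-0.147627, 0.2557, 0)  len=0.2953
  (v3,v4,v2) [++-] → (-0.147627, 0.2557, 1.38727)–(0.147627, 0.2557, 1.38727)  len=0.2953
  (v4,v0,v5) [+--] → (-0.147627, 0.2557, 0)–(-0.962373, 0.2557, 0)  len=0.8147
  (v4,v5,v2) [+--] → (-0.962373, 0.2557, 0)–(-0.147627, 0.2557, 1.38727)  len=1.6088

Chained into 1 loop(s):
  loop 1: 6 segments, perimeter = 5.4377
Total perimeter = 5.438

loops=1 perimeter=5.438


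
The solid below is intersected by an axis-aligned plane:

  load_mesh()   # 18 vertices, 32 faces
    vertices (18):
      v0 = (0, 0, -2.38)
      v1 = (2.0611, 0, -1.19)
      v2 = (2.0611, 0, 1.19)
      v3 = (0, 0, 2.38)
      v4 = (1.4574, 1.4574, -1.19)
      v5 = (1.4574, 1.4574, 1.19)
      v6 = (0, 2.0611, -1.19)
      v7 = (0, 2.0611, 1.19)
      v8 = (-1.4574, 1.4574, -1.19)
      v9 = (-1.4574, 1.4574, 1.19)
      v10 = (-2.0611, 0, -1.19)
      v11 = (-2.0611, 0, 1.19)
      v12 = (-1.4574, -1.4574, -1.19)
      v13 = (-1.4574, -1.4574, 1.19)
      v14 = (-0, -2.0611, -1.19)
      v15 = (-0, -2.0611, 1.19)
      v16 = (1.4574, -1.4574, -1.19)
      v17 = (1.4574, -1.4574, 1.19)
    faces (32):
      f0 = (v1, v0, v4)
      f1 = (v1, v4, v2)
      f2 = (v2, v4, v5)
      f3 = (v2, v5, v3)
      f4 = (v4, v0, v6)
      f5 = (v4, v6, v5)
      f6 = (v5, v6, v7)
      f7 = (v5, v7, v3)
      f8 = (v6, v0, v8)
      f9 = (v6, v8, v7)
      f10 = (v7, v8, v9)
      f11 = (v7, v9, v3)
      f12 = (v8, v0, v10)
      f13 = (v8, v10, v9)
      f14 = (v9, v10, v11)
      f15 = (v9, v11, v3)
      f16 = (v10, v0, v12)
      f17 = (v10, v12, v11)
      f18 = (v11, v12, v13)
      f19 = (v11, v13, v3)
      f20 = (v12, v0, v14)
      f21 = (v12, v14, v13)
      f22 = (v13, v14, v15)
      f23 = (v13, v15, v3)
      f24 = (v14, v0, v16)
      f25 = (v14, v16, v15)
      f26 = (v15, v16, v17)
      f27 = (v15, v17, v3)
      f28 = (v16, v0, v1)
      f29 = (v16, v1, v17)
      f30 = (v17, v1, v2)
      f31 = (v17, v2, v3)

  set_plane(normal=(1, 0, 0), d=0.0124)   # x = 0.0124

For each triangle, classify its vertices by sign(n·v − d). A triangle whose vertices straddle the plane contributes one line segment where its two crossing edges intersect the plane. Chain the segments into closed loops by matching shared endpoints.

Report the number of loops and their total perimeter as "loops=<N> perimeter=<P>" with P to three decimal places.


Straddling triangles (12 of 32):
  (v1,v0,v4) [+-+] → (0.0124, 0, -2.37284)–(0.0124, 0.0124, -2.36988)  len=0.0127
  (v2,v5,v3) [++-] → (0.0124, 0.0124, 2.36988)–(0.0124, 0, 2.37284)  len=0.0127
  (v4,v0,v6) [+--] → (0.0124, 0.0124, -2.36988)–(0.0124, 2.05596, -1.19)  len=2.3597
  (v4,v6,v5) [+-+] → (0.0124, 2.05596, -1.19)–(0.0124, 2.05596, -1.16975)  len=0.0202
  (v5,v6,v7) [+--] → (0.0124, 2.05596, -1.16975)–(0.0124, 2.05596, 1.19)  len=2.3598
  (v5,v7,v3) [+--] → (0.0124, 2.05596, 1.19)–(0.0124, 0.0124, 2.36988)  len=2.3597
  (v14,v0,v16) [--+] → (0.0124, -0.0124, -2.36988)–(0.0124, -2.05596, -1.19)  len=2.3597
  (v14,v16,v15) [-+-] → (0.0124, -2.05596, -1.19)–(0.0124, -2.05596, 1.16975)  len=2.3598
  (v15,v16,v17) [-++] → (0.0124, -2.05596, 1.16975)–(0.0124, -2.05596, 1.19)  len=0.0202
  (v15,v17,v3) [-+-] → (0.0124, -2.05596, 1.19)–(0.0124, -0.0124, 2.36988)  len=2.3597
  (v16,v0,v1) [+-+] → (0.0124, -0.0124, -2.36988)–(0.0124, 0, -2.37284)  len=0.0127
  (v17,v2,v3) [++-] → (0.0124, 0, 2.37284)–(0.0124, -0.0124, 2.36988)  len=0.0127

Chained into 1 loop(s):
  loop 1: 12 segments, perimeter = 14.2499
Total perimeter = 14.250

loops=1 perimeter=14.250


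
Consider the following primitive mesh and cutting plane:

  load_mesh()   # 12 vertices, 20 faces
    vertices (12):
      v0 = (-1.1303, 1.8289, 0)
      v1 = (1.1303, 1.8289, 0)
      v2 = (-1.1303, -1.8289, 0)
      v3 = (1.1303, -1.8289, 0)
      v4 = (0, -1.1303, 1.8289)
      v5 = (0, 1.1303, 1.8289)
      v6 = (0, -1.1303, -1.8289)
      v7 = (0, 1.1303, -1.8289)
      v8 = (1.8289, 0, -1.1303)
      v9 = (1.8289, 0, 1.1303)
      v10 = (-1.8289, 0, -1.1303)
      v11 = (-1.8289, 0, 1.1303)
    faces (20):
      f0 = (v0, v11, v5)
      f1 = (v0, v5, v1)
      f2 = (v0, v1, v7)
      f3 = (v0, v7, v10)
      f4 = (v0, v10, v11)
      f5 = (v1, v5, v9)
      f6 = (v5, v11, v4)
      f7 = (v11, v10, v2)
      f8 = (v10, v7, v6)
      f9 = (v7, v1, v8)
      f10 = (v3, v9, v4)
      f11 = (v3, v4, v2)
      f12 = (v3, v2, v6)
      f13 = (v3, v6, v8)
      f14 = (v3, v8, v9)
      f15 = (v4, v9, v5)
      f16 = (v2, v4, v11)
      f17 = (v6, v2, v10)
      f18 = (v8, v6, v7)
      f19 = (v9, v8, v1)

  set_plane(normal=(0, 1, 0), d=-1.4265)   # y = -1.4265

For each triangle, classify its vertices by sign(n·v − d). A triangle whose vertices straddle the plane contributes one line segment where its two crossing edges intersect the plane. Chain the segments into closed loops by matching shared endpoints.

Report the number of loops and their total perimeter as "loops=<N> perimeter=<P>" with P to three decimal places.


loops=1 perimeter=7.464

Straddling triangles (8 of 20):
  (v11,v10,v2) [++-] → (-1.28401, -1.4265, -0.248692)–(-1.28401, -1.4265, 0.248692)  len=0.4974
  (v3,v9,v4) [-++] → (1.28401, -1.4265, 0.248692)–(0.479237, -1.4265, 1.05346)  len=1.1381
  (v3,v4,v2) [-+-] → (0.479237, -1.4265, 1.05346)–(-0.479237, -1.4265, 1.05346)  len=0.9585
  (v3,v2,v6) [--+] → (-0.479237, -1.4265, -1.05346)–(0.479237, -1.4265, -1.05346)  len=0.9585
  (v3,v6,v8) [-++] → (0.479237, -1.4265, -1.05346)–(1.28401, -1.4265, -0.248692)  len=1.1381
  (v3,v8,v9) [-++] → (1.28401, -1.4265, -0.248692)–(1.28401, -1.4265, 0.248692)  len=0.4974
  (v2,v4,v11) [-++] → (-0.479237, -1.4265, 1.05346)–(-1.28401, -1.4265, 0.248692)  len=1.1381
  (v6,v2,v10) [+-+] → (-0.479237, -1.4265, -1.05346)–(-1.28401, -1.4265, -0.248692)  len=1.1381

Chained into 1 loop(s):
  loop 1: 8 segments, perimeter = 7.4642
Total perimeter = 7.464


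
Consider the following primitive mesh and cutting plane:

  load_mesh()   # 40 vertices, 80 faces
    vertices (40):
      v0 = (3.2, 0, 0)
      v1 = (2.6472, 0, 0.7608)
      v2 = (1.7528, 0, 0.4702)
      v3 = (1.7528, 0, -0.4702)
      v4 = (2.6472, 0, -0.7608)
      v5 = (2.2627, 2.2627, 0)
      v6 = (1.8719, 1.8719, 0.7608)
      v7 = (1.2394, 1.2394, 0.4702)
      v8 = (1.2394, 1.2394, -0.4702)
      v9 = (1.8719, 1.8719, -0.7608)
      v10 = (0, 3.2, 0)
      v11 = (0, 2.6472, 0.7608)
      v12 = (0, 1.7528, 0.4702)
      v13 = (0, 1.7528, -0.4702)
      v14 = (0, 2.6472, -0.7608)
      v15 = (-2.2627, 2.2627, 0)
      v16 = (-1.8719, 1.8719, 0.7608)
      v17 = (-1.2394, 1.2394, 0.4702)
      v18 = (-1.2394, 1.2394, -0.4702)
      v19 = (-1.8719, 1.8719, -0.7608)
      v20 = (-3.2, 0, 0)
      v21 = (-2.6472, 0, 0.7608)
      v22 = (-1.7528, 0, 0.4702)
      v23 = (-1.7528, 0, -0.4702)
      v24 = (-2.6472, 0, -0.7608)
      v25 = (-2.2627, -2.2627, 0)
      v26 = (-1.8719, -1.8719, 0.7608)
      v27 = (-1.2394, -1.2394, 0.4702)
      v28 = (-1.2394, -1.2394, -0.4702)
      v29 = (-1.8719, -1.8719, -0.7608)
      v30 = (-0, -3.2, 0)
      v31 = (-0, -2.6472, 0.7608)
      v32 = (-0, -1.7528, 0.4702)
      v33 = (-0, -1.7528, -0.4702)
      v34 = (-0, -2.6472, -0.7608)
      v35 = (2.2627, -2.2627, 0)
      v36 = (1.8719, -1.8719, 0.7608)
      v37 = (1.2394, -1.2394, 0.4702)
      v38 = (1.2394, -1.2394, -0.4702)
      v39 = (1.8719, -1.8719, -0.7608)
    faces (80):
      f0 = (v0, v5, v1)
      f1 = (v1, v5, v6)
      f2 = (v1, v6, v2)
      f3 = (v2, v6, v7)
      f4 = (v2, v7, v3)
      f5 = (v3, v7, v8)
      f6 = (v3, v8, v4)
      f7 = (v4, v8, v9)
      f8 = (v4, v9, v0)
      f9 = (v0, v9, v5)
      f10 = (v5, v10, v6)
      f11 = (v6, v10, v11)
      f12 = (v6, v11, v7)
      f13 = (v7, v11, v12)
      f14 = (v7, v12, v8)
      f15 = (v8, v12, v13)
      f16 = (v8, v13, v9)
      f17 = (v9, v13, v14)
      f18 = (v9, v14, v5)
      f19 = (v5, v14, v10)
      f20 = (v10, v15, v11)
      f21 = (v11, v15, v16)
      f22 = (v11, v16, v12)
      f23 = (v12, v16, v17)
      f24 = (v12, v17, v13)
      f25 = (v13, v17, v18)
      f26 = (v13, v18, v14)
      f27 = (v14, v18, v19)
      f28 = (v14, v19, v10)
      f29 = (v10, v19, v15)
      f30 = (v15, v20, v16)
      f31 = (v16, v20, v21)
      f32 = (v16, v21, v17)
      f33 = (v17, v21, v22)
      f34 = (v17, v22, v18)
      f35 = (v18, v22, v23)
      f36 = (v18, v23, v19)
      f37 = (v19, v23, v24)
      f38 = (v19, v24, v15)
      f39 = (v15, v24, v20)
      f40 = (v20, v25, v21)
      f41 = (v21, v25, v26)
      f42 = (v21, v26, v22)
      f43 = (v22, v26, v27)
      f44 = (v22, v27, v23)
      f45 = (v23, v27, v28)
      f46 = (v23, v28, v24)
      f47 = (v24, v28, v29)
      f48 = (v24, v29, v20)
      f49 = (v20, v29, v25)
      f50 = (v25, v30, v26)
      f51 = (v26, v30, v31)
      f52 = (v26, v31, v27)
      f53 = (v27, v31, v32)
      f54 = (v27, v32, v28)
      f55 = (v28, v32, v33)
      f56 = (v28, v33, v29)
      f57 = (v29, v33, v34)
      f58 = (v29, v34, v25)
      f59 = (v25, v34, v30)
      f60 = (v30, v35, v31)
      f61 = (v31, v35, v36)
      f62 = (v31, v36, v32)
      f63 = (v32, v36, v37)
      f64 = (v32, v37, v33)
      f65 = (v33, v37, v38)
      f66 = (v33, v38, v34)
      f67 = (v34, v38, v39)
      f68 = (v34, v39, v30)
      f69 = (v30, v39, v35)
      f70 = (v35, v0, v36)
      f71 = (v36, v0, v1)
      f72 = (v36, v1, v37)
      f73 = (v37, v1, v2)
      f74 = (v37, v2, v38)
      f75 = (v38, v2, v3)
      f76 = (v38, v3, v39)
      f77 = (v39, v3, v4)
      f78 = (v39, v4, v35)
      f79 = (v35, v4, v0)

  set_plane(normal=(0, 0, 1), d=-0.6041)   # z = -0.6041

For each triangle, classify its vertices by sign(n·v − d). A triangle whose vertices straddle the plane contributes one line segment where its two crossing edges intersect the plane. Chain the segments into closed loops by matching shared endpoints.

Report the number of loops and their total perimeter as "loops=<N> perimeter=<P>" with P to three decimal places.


Straddling triangles (32 of 80):
  (v3,v8,v4) [++-] → (1.88807, 0.668321, -0.6041)–(2.16491, 0, -0.6041)  len=0.7234
  (v4,v8,v9) [-+-] → (1.88807, 0.668321, -0.6041)–(1.53084, 1.53084, -0.6041)  len=0.9336
  (v4,v9,v0) [--+] → (2.14545, 1.48635, -0.6041)–(2.76106, 0, -0.6041)  len=1.6088
  (v0,v9,v5) [+-+] → (2.14545, 1.48635, -0.6041)–(1.95239, 1.95239, -0.6041)  len=0.5044
  (v8,v13,v9) [++-] → (0.862517, 1.80768, -0.6041)–(1.53084, 1.53084, -0.6041)  len=0.7234
  (v9,v13,v14) [-+-] → (0.862517, 1.80768, -0.6041)–(0, 2.16491, -0.6041)  len=0.9336
  (v9,v14,v5) [--+] → (0.466042, 2.56801, -0.6041)–(1.95239, 1.95239, -0.6041)  len=1.6088
  (v5,v14,v10) [+-+] → (0.466042, 2.56801, -0.6041)–(0, 2.76106, -0.6041)  len=0.5044
  (v13,v18,v14) [++-] → (-0.668321, 1.88807, -0.6041)–(0, 2.16491, -0.6041)  len=0.7234
  (v14,v18,v19) [-+-] → (-0.668321, 1.88807, -0.6041)–(-1.53084, 1.53084, -0.6041)  len=0.9336
  (v14,v19,v10) [--+] → (-1.48635, 2.14545, -0.6041)–(0, 2.76106, -0.6041)  len=1.6088
  (v10,v19,v15) [+-+] → (-1.48635, 2.14545, -0.6041)–(-1.95239, 1.95239, -0.6041)  len=0.5044
  (v18,v23,v19) [++-] → (-1.80768, 0.862517, -0.6041)–(-1.53084, 1.53084, -0.6041)  len=0.7234
  (v19,v23,v24) [-+-] → (-1.80768, 0.862517, -0.6041)–(-2.16491, 0, -0.6041)  len=0.9336
  (v19,v24,v15) [--+] → (-2.56801, 0.466042, -0.6041)–(-1.95239, 1.95239, -0.6041)  len=1.6088
  (v15,v24,v20) [+-+] → (-2.56801, 0.466042, -0.6041)–(-2.76106, 0, -0.6041)  len=0.5044
  (v23,v28,v24) [++-] → (-1.88807, -0.668321, -0.6041)–(-2.16491, 0, -0.6041)  len=0.7234
  (v24,v28,v29) [-+-] → (-1.88807, -0.668321, -0.6041)–(-1.53084, -1.53084, -0.6041)  len=0.9336
  (v24,v29,v20) [--+] → (-2.14545, -1.48635, -0.6041)–(-2.76106, 0, -0.6041)  len=1.6088
  (v20,v29,v25) [+-+] → (-2.14545, -1.48635, -0.6041)–(-1.95239, -1.95239, -0.6041)  len=0.5044
  (v28,v33,v29) [++-] → (-0.862517, -1.80768, -0.6041)–(-1.53084, -1.53084, -0.6041)  len=0.7234
  (v29,v33,v34) [-+-] → (-0.862517, -1.80768, -0.6041)–(0, -2.16491, -0.6041)  len=0.9336
  (v29,v34,v25) [--+] → (-0.466042, -2.56801, -0.6041)–(-1.95239, -1.95239, -0.6041)  len=1.6088
  (v25,v34,v30) [+-+] → (-0.466042, -2.56801, -0.6041)–(0, -2.76106, -0.6041)  len=0.5044
  (v33,v38,v34) [++-] → (0.668321, -1.88807, -0.6041)–(0, -2.16491, -0.6041)  len=0.7234
  (v34,v38,v39) [-+-] → (0.668321, -1.88807, -0.6041)–(1.53084, -1.53084, -0.6041)  len=0.9336
  (v34,v39,v30) [--+] → (1.48635, -2.14545, -0.6041)–(0, -2.76106, -0.6041)  len=1.6088
  (v30,v39,v35) [+-+] → (1.48635, -2.14545, -0.6041)–(1.95239, -1.95239, -0.6041)  len=0.5044
  (v38,v3,v39) [++-] → (1.80768, -0.862517, -0.6041)–(1.53084, -1.53084, -0.6041)  len=0.7234
  (v39,v3,v4) [-+-] → (1.80768, -0.862517, -0.6041)–(2.16491, 0, -0.6041)  len=0.9336
  (v39,v4,v35) [--+] → (2.56801, -0.466042, -0.6041)–(1.95239, -1.95239, -0.6041)  len=1.6088
  (v35,v4,v0) [+-+] → (2.56801, -0.466042, -0.6041)–(2.76106, 0, -0.6041)  len=0.5044

Chained into 2 loop(s):
  loop 1: 16 segments, perimeter = 13.2557
  loop 2: 16 segments, perimeter = 16.9059
Total perimeter = 30.162

loops=2 perimeter=30.162


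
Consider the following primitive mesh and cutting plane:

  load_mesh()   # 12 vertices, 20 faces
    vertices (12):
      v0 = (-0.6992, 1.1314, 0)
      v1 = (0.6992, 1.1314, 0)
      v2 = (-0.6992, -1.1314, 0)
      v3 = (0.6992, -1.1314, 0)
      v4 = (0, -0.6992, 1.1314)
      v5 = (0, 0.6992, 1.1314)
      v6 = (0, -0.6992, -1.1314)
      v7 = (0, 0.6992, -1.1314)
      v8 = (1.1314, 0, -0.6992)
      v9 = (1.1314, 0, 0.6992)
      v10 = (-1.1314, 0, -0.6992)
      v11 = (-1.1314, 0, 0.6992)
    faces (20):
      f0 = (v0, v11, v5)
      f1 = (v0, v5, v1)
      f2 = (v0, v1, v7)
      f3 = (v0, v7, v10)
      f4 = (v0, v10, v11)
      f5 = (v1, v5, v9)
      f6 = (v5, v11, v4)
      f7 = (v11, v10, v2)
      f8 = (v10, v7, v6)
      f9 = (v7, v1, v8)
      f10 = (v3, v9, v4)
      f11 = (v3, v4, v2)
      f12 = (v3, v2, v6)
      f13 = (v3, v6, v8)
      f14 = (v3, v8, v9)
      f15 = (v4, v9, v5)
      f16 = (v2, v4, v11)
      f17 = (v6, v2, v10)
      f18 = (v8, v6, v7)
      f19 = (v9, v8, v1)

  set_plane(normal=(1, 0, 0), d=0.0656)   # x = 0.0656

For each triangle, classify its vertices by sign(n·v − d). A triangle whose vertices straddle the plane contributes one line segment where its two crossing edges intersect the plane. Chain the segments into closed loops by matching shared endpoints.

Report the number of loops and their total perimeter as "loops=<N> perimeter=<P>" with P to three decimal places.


loops=1 perimeter=7.483

Straddling triangles (10 of 20):
  (v0,v5,v1) [--+] → (0.0656, 0.73975, 1.02525)–(0.0656, 1.1314, 0)  len=1.0975
  (v0,v1,v7) [-+-] → (0.0656, 1.1314, 0)–(0.0656, 0.73975, -1.02525)  len=1.0975
  (v1,v5,v9) [+-+] → (0.0656, 0.73975, 1.02525)–(0.0656, 0.65866, 1.10634)  len=0.1147
  (v7,v1,v8) [-++] → (0.0656, 0.73975, -1.02525)–(0.0656, 0.65866, -1.10634)  len=0.1147
  (v3,v9,v4) [++-] → (0.0656, -0.65866, 1.10634)–(0.0656, -0.73975, 1.02525)  len=0.1147
  (v3,v4,v2) [+--] → (0.0656, -0.73975, 1.02525)–(0.0656, -1.1314, 0)  len=1.0975
  (v3,v2,v6) [+--] → (0.0656, -1.1314, 0)–(0.0656, -0.73975, -1.02525)  len=1.0975
  (v3,v6,v8) [+-+] → (0.0656, -0.73975, -1.02525)–(0.0656, -0.65866, -1.10634)  len=0.1147
  (v4,v9,v5) [-+-] → (0.0656, -0.65866, 1.10634)–(0.0656, 0.65866, 1.10634)  len=1.3173
  (v8,v6,v7) [+--] → (0.0656, -0.65866, -1.10634)–(0.0656, 0.65866, -1.10634)  len=1.3173

Chained into 1 loop(s):
  loop 1: 10 segments, perimeter = 7.4834
Total perimeter = 7.483


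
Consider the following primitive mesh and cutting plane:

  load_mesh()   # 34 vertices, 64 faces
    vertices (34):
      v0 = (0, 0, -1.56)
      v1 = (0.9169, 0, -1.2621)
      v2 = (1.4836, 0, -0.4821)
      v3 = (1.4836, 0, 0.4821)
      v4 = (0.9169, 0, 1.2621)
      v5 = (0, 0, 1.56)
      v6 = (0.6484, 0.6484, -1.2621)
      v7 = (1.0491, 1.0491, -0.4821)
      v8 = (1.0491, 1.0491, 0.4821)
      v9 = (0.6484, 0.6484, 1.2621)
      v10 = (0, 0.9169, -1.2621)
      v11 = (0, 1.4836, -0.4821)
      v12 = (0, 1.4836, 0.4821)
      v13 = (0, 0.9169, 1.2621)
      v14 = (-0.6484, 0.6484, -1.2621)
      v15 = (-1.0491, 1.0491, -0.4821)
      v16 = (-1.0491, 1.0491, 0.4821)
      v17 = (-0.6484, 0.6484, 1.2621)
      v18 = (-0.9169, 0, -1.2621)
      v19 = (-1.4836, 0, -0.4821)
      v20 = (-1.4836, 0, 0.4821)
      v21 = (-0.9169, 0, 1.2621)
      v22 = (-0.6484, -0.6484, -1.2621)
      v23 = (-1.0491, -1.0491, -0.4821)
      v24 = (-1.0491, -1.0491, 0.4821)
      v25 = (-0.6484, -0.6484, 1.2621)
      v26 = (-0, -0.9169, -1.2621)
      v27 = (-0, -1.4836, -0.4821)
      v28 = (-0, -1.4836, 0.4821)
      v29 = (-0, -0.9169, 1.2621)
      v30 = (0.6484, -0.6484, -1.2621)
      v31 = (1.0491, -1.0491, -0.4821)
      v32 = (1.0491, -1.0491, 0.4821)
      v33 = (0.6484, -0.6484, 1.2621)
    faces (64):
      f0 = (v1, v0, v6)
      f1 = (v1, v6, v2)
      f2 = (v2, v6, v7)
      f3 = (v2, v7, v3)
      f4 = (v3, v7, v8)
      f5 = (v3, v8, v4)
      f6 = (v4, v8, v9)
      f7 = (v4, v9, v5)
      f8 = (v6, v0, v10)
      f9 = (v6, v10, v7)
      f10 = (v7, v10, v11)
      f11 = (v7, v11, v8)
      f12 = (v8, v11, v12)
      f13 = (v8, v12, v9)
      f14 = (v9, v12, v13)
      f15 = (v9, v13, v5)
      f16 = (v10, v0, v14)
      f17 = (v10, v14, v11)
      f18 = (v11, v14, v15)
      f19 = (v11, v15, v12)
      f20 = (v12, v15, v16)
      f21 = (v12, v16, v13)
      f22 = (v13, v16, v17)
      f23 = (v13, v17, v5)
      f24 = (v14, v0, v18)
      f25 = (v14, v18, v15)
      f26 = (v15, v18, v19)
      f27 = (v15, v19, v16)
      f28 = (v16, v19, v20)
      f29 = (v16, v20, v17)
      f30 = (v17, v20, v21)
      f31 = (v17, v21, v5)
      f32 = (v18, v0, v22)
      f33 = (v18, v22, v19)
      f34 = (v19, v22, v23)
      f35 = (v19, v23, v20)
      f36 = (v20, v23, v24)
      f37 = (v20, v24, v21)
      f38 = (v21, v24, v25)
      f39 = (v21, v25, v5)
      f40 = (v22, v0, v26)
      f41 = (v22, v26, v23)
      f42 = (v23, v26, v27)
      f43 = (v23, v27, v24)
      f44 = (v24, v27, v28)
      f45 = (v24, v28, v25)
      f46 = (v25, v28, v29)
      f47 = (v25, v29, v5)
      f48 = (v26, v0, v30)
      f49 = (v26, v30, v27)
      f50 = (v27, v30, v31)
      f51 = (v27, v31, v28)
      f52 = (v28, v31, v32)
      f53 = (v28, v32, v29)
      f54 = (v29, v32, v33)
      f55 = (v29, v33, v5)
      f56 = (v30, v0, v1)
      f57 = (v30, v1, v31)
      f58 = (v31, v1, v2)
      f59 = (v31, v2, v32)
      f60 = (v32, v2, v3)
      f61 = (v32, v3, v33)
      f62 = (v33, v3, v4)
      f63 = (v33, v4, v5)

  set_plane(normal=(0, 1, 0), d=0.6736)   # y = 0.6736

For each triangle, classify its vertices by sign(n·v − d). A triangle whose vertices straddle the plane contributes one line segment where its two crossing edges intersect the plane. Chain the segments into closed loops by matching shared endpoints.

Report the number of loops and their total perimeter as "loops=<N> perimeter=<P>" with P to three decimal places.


Straddling triangles (20 of 64):
  (v2,v6,v7) [--+] → (0.6736, 0.6736, -1.21305)–(1.20462, 0.6736, -0.4821)  len=0.9035
  (v2,v7,v3) [-+-] → (1.20462, 0.6736, -0.4821)–(1.20462, 0.6736, -0.136988)  len=0.3451
  (v3,v7,v8) [-++] → (1.20462, 0.6736, -0.136988)–(1.20462, 0.6736, 0.4821)  len=0.6191
  (v3,v8,v4) [-+-] → (1.20462, 0.6736, 0.4821)–(1.00178, 0.6736, 0.761282)  len=0.3451
  (v4,v8,v9) [-+-] → (1.00178, 0.6736, 0.761282)–(0.6736, 0.6736, 1.21305)  len=0.5584
  (v6,v0,v10) [--+] → (0, 0.6736, -1.34115)–(0.587545, 0.6736, -1.2621)  len=0.5928
  (v6,v10,v7) [-++] → (0.587545, 0.6736, -1.2621)–(0.6736, 0.6736, -1.21305)  len=0.0991
  (v8,v12,v9) [++-] → (0.628836, 0.6736, 1.23857)–(0.6736, 0.6736, 1.21305)  len=0.0515
  (v9,v12,v13) [-++] → (0.628836, 0.6736, 1.23857)–(0.587545, 0.6736, 1.2621)  len=0.0475
  (v9,v13,v5) [-+-] → (0.587545, 0.6736, 1.2621)–(0, 0.6736, 1.34115)  len=0.5928
  (v10,v0,v14) [+--] → (0, 0.6736, -1.34115)–(-0.587545, 0.6736, -1.2621)  len=0.5928
  (v10,v14,v11) [+-+] → (-0.587545, 0.6736, -1.2621)–(-0.628836, 0.6736, -1.23857)  len=0.0475
  (v11,v14,v15) [+-+] → (-0.628836, 0.6736, -1.23857)–(-0.6736, 0.6736, -1.21305)  len=0.0515
  (v13,v16,v17) [++-] → (-0.6736, 0.6736, 1.21305)–(-0.587545, 0.6736, 1.2621)  len=0.0991
  (v13,v17,v5) [+--] → (-0.587545, 0.6736, 1.2621)–(0, 0.6736, 1.34115)  len=0.5928
  (v14,v18,v15) [--+] → (-1.00178, 0.6736, -0.761282)–(-0.6736, 0.6736, -1.21305)  len=0.5584
  (v15,v18,v19) [+--] → (-1.00178, 0.6736, -0.761282)–(-1.20462, 0.6736, -0.4821)  len=0.3451
  (v15,v19,v16) [+-+] → (-1.20462, 0.6736, -0.4821)–(-1.20462, 0.6736, 0.136988)  len=0.6191
  (v16,v19,v20) [+--] → (-1.20462, 0.6736, 0.136988)–(-1.20462, 0.6736, 0.4821)  len=0.3451
  (v16,v20,v17) [+--] → (-1.20462, 0.6736, 0.4821)–(-0.6736, 0.6736, 1.21305)  len=0.9035

Chained into 1 loop(s):
  loop 1: 20 segments, perimeter = 8.3099
Total perimeter = 8.310

loops=1 perimeter=8.310
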